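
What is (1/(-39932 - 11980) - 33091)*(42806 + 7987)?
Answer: -29084410301483/17304 ≈ -1.6808e+9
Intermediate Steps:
(1/(-39932 - 11980) - 33091)*(42806 + 7987) = (1/(-51912) - 33091)*50793 = (-1/51912 - 33091)*50793 = -1717819993/51912*50793 = -29084410301483/17304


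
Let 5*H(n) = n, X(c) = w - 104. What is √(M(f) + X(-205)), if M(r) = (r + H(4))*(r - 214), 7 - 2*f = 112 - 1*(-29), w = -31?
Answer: 4*√28855/5 ≈ 135.89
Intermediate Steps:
X(c) = -135 (X(c) = -31 - 104 = -135)
H(n) = n/5
f = -67 (f = 7/2 - (112 - 1*(-29))/2 = 7/2 - (112 + 29)/2 = 7/2 - ½*141 = 7/2 - 141/2 = -67)
M(r) = (-214 + r)*(⅘ + r) (M(r) = (r + (⅕)*4)*(r - 214) = (r + ⅘)*(-214 + r) = (⅘ + r)*(-214 + r) = (-214 + r)*(⅘ + r))
√(M(f) + X(-205)) = √((-856/5 + (-67)² - 1066/5*(-67)) - 135) = √((-856/5 + 4489 + 71422/5) - 135) = √(93011/5 - 135) = √(92336/5) = 4*√28855/5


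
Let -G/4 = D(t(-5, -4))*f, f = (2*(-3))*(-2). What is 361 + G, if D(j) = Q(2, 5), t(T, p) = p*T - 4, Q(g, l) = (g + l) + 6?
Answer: -263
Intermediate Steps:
Q(g, l) = 6 + g + l
t(T, p) = -4 + T*p (t(T, p) = T*p - 4 = -4 + T*p)
D(j) = 13 (D(j) = 6 + 2 + 5 = 13)
f = 12 (f = -6*(-2) = 12)
G = -624 (G = -52*12 = -4*156 = -624)
361 + G = 361 - 624 = -263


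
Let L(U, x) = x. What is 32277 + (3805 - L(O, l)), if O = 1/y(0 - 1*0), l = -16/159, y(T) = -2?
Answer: 5737054/159 ≈ 36082.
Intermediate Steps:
l = -16/159 (l = -16*1/159 = -16/159 ≈ -0.10063)
O = -½ (O = 1/(-2) = -½ ≈ -0.50000)
32277 + (3805 - L(O, l)) = 32277 + (3805 - 1*(-16/159)) = 32277 + (3805 + 16/159) = 32277 + 605011/159 = 5737054/159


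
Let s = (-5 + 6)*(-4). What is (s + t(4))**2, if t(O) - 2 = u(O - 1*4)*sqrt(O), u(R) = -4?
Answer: 100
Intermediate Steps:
s = -4 (s = 1*(-4) = -4)
t(O) = 2 - 4*sqrt(O)
(s + t(4))**2 = (-4 + (2 - 4*sqrt(4)))**2 = (-4 + (2 - 4*2))**2 = (-4 + (2 - 8))**2 = (-4 - 6)**2 = (-10)**2 = 100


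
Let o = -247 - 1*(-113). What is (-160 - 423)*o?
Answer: 78122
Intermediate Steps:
o = -134 (o = -247 + 113 = -134)
(-160 - 423)*o = (-160 - 423)*(-134) = -583*(-134) = 78122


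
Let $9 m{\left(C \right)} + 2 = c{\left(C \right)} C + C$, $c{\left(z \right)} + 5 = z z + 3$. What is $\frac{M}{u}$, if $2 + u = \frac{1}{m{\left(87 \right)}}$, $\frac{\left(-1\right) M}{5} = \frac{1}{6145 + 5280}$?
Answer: $\frac{658414}{3008931415} \approx 0.00021882$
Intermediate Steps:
$c{\left(z \right)} = -2 + z^{2}$ ($c{\left(z \right)} = -5 + \left(z z + 3\right) = -5 + \left(z^{2} + 3\right) = -5 + \left(3 + z^{2}\right) = -2 + z^{2}$)
$m{\left(C \right)} = - \frac{2}{9} + \frac{C}{9} + \frac{C \left(-2 + C^{2}\right)}{9}$ ($m{\left(C \right)} = - \frac{2}{9} + \frac{\left(-2 + C^{2}\right) C + C}{9} = - \frac{2}{9} + \frac{C \left(-2 + C^{2}\right) + C}{9} = - \frac{2}{9} + \frac{C + C \left(-2 + C^{2}\right)}{9} = - \frac{2}{9} + \left(\frac{C}{9} + \frac{C \left(-2 + C^{2}\right)}{9}\right) = - \frac{2}{9} + \frac{C}{9} + \frac{C \left(-2 + C^{2}\right)}{9}$)
$M = - \frac{1}{2285}$ ($M = - \frac{5}{6145 + 5280} = - \frac{5}{11425} = \left(-5\right) \frac{1}{11425} = - \frac{1}{2285} \approx -0.00043764$)
$u = - \frac{1316819}{658414}$ ($u = -2 + \frac{1}{- \frac{2}{9} - \frac{29}{3} + \frac{87^{3}}{9}} = -2 + \frac{1}{- \frac{2}{9} - \frac{29}{3} + \frac{1}{9} \cdot 658503} = -2 + \frac{1}{- \frac{2}{9} - \frac{29}{3} + 73167} = -2 + \frac{1}{\frac{658414}{9}} = -2 + \frac{9}{658414} = - \frac{1316819}{658414} \approx -2.0$)
$\frac{M}{u} = - \frac{1}{2285 \left(- \frac{1316819}{658414}\right)} = \left(- \frac{1}{2285}\right) \left(- \frac{658414}{1316819}\right) = \frac{658414}{3008931415}$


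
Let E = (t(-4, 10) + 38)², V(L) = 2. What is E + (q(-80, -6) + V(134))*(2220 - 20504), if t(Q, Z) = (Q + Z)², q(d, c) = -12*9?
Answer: 1943580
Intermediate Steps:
q(d, c) = -108
E = 5476 (E = ((-4 + 10)² + 38)² = (6² + 38)² = (36 + 38)² = 74² = 5476)
E + (q(-80, -6) + V(134))*(2220 - 20504) = 5476 + (-108 + 2)*(2220 - 20504) = 5476 - 106*(-18284) = 5476 + 1938104 = 1943580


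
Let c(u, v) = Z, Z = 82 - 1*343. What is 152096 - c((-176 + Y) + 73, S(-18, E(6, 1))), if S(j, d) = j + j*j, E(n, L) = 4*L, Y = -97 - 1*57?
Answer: 152357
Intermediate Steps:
Y = -154 (Y = -97 - 57 = -154)
S(j, d) = j + j²
Z = -261 (Z = 82 - 343 = -261)
c(u, v) = -261
152096 - c((-176 + Y) + 73, S(-18, E(6, 1))) = 152096 - 1*(-261) = 152096 + 261 = 152357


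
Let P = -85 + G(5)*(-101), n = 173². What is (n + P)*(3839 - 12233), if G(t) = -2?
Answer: -252206124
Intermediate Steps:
n = 29929
P = 117 (P = -85 - 2*(-101) = -85 + 202 = 117)
(n + P)*(3839 - 12233) = (29929 + 117)*(3839 - 12233) = 30046*(-8394) = -252206124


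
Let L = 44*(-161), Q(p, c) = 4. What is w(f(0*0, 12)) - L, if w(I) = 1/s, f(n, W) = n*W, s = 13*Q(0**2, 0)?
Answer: 368369/52 ≈ 7084.0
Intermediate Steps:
s = 52 (s = 13*4 = 52)
f(n, W) = W*n
w(I) = 1/52
L = -7084
w(f(0*0, 12)) - L = 1/52 - 1*(-7084) = 1/52 + 7084 = 368369/52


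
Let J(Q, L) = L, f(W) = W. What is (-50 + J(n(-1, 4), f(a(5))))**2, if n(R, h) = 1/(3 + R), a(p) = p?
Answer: 2025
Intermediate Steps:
(-50 + J(n(-1, 4), f(a(5))))**2 = (-50 + 5)**2 = (-45)**2 = 2025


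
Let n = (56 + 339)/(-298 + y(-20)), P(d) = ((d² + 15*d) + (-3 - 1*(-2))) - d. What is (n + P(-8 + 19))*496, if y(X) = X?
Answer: 21510776/159 ≈ 1.3529e+5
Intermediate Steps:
P(d) = -1 + d² + 14*d (P(d) = ((d² + 15*d) + (-3 + 2)) - d = ((d² + 15*d) - 1) - d = (-1 + d² + 15*d) - d = -1 + d² + 14*d)
n = -395/318 (n = (56 + 339)/(-298 - 20) = 395/(-318) = 395*(-1/318) = -395/318 ≈ -1.2421)
(n + P(-8 + 19))*496 = (-395/318 + (-1 + (-8 + 19)² + 14*(-8 + 19)))*496 = (-395/318 + (-1 + 11² + 14*11))*496 = (-395/318 + (-1 + 121 + 154))*496 = (-395/318 + 274)*496 = (86737/318)*496 = 21510776/159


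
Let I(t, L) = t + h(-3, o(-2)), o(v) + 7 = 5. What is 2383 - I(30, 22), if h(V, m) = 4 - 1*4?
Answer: 2353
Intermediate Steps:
o(v) = -2 (o(v) = -7 + 5 = -2)
h(V, m) = 0 (h(V, m) = 4 - 4 = 0)
I(t, L) = t (I(t, L) = t + 0 = t)
2383 - I(30, 22) = 2383 - 1*30 = 2383 - 30 = 2353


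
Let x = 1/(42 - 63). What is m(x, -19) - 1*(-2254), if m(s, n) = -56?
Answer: 2198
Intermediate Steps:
x = -1/21 (x = 1/(-21) = -1/21 ≈ -0.047619)
m(x, -19) - 1*(-2254) = -56 - 1*(-2254) = -56 + 2254 = 2198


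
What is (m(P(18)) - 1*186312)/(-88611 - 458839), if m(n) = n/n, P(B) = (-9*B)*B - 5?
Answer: 186311/547450 ≈ 0.34033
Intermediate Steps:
P(B) = -5 - 9*B**2 (P(B) = -9*B**2 - 5 = -5 - 9*B**2)
m(n) = 1
(m(P(18)) - 1*186312)/(-88611 - 458839) = (1 - 1*186312)/(-88611 - 458839) = (1 - 186312)/(-547450) = -186311*(-1/547450) = 186311/547450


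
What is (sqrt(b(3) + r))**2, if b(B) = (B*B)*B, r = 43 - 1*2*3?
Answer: 64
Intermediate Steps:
r = 37 (r = 43 - 2*3 = 43 - 1*6 = 43 - 6 = 37)
b(B) = B**3 (b(B) = B**2*B = B**3)
(sqrt(b(3) + r))**2 = (sqrt(3**3 + 37))**2 = (sqrt(27 + 37))**2 = (sqrt(64))**2 = 8**2 = 64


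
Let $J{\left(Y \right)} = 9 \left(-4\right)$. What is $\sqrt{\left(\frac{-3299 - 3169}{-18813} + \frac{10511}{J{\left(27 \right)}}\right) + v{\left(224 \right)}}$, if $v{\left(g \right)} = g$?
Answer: $\frac{i \sqrt{95742624191}}{37626} \approx 8.2236 i$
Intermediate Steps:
$J{\left(Y \right)} = -36$
$\sqrt{\left(\frac{-3299 - 3169}{-18813} + \frac{10511}{J{\left(27 \right)}}\right) + v{\left(224 \right)}} = \sqrt{\left(\frac{-3299 - 3169}{-18813} + \frac{10511}{-36}\right) + 224} = \sqrt{\left(\left(-3299 - 3169\right) \left(- \frac{1}{18813}\right) + 10511 \left(- \frac{1}{36}\right)\right) + 224} = \sqrt{\left(\left(-6468\right) \left(- \frac{1}{18813}\right) - \frac{10511}{36}\right) + 224} = \sqrt{\left(\frac{2156}{6271} - \frac{10511}{36}\right) + 224} = \sqrt{- \frac{65836865}{225756} + 224} = \sqrt{- \frac{15267521}{225756}} = \frac{i \sqrt{95742624191}}{37626}$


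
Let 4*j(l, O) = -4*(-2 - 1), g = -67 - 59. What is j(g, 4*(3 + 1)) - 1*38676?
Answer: -38673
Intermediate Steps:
g = -126
j(l, O) = 3 (j(l, O) = (-4*(-2 - 1))/4 = (-4*(-3))/4 = (¼)*12 = 3)
j(g, 4*(3 + 1)) - 1*38676 = 3 - 1*38676 = 3 - 38676 = -38673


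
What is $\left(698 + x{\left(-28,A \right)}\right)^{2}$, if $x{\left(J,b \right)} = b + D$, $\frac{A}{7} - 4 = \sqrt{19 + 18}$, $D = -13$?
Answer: $510182 + 9982 \sqrt{37} \approx 5.709 \cdot 10^{5}$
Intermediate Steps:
$A = 28 + 7 \sqrt{37}$ ($A = 28 + 7 \sqrt{19 + 18} = 28 + 7 \sqrt{37} \approx 70.579$)
$x{\left(J,b \right)} = -13 + b$ ($x{\left(J,b \right)} = b - 13 = -13 + b$)
$\left(698 + x{\left(-28,A \right)}\right)^{2} = \left(698 - \left(-15 - 7 \sqrt{37}\right)\right)^{2} = \left(698 + \left(15 + 7 \sqrt{37}\right)\right)^{2} = \left(713 + 7 \sqrt{37}\right)^{2}$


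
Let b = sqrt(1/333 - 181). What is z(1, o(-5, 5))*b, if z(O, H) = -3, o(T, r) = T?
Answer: -4*I*sqrt(139379)/37 ≈ -40.361*I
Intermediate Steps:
b = 4*I*sqrt(139379)/111 (b = sqrt(1/333 - 181) = sqrt(-60272/333) = 4*I*sqrt(139379)/111 ≈ 13.454*I)
z(1, o(-5, 5))*b = -4*I*sqrt(139379)/37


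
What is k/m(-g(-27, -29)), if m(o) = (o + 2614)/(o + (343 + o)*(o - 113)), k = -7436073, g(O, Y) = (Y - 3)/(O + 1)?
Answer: 16354559375533/147186 ≈ 1.1111e+8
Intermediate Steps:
g(O, Y) = (-3 + Y)/(1 + O)
m(o) = (2614 + o)/(o + (-113 + o)*(343 + o)) (m(o) = (2614 + o)/(o + (343 + o)*(-113 + o)) = (2614 + o)/(o + (-113 + o)*(343 + o)))
k/m(-g(-27, -29)) = -7436073*(-38759 + (-(-3 - 29)/(1 - 27))² + 231*(-(-3 - 29)/(1 - 27)))/(2614 - (-3 - 29)/(1 - 27)) = -7436073*(-38759 + (-(-32)/(-26))² + 231*(-(-32)/(-26)))/(2614 - (-32)/(-26)) = -7436073*(-38759 + (-(-1)*(-32)/26)² + 231*(-(-1)*(-32)/26))/(2614 - (-1)*(-32)/26) = -7436073*(-38759 + (-1*16/13)² + 231*(-1*16/13))/(2614 - 1*16/13) = -7436073*(-38759 + (-16/13)² + 231*(-16/13))/(2614 - 16/13) = -7436073/((33966/13)/(-38759 + 256/169 - 3696/13)) = -7436073/((33966/13)/(-6598063/169)) = -7436073/((-169/6598063*33966/13)) = -7436073/(-441558/6598063) = -7436073*(-6598063/441558) = 16354559375533/147186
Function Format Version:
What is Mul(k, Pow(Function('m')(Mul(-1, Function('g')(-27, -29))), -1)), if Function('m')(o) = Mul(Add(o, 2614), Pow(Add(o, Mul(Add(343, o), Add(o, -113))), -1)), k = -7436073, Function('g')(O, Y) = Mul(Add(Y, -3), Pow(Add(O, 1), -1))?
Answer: Rational(16354559375533, 147186) ≈ 1.1111e+8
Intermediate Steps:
Function('g')(O, Y) = Mul(Pow(Add(1, O), -1), Add(-3, Y)) (Function('g')(O, Y) = Mul(Add(-3, Y), Pow(Add(1, O), -1)) = Mul(Pow(Add(1, O), -1), Add(-3, Y)))
Function('m')(o) = Mul(Pow(Add(o, Mul(Add(-113, o), Add(343, o))), -1), Add(2614, o)) (Function('m')(o) = Mul(Add(2614, o), Pow(Add(o, Mul(Add(343, o), Add(-113, o))), -1)) = Mul(Add(2614, o), Pow(Add(o, Mul(Add(-113, o), Add(343, o))), -1)) = Mul(Pow(Add(o, Mul(Add(-113, o), Add(343, o))), -1), Add(2614, o)))
Mul(k, Pow(Function('m')(Mul(-1, Function('g')(-27, -29))), -1)) = Mul(-7436073, Pow(Mul(Pow(Add(-38759, Pow(Mul(-1, Mul(Pow(Add(1, -27), -1), Add(-3, -29))), 2), Mul(231, Mul(-1, Mul(Pow(Add(1, -27), -1), Add(-3, -29))))), -1), Add(2614, Mul(-1, Mul(Pow(Add(1, -27), -1), Add(-3, -29))))), -1)) = Mul(-7436073, Pow(Mul(Pow(Add(-38759, Pow(Mul(-1, Mul(Pow(-26, -1), -32)), 2), Mul(231, Mul(-1, Mul(Pow(-26, -1), -32)))), -1), Add(2614, Mul(-1, Mul(Pow(-26, -1), -32)))), -1)) = Mul(-7436073, Pow(Mul(Pow(Add(-38759, Pow(Mul(-1, Mul(Rational(-1, 26), -32)), 2), Mul(231, Mul(-1, Mul(Rational(-1, 26), -32)))), -1), Add(2614, Mul(-1, Mul(Rational(-1, 26), -32)))), -1)) = Mul(-7436073, Pow(Mul(Pow(Add(-38759, Pow(Mul(-1, Rational(16, 13)), 2), Mul(231, Mul(-1, Rational(16, 13)))), -1), Add(2614, Mul(-1, Rational(16, 13)))), -1)) = Mul(-7436073, Pow(Mul(Pow(Add(-38759, Pow(Rational(-16, 13), 2), Mul(231, Rational(-16, 13))), -1), Add(2614, Rational(-16, 13))), -1)) = Mul(-7436073, Pow(Mul(Pow(Add(-38759, Rational(256, 169), Rational(-3696, 13)), -1), Rational(33966, 13)), -1)) = Mul(-7436073, Pow(Mul(Pow(Rational(-6598063, 169), -1), Rational(33966, 13)), -1)) = Mul(-7436073, Pow(Mul(Rational(-169, 6598063), Rational(33966, 13)), -1)) = Mul(-7436073, Pow(Rational(-441558, 6598063), -1)) = Mul(-7436073, Rational(-6598063, 441558)) = Rational(16354559375533, 147186)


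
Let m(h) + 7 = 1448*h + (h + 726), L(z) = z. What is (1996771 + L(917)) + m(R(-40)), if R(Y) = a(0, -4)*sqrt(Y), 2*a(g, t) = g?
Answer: 1998407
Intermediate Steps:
a(g, t) = g/2
R(Y) = 0 (R(Y) = ((1/2)*0)*sqrt(Y) = 0*sqrt(Y) = 0)
m(h) = 719 + 1449*h (m(h) = -7 + (1448*h + (h + 726)) = -7 + (1448*h + (726 + h)) = -7 + (726 + 1449*h) = 719 + 1449*h)
(1996771 + L(917)) + m(R(-40)) = (1996771 + 917) + (719 + 1449*0) = 1997688 + (719 + 0) = 1997688 + 719 = 1998407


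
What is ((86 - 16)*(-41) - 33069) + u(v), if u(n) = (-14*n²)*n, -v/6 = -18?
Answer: -17671907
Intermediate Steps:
v = 108 (v = -6*(-18) = 108)
u(n) = -14*n³
((86 - 16)*(-41) - 33069) + u(v) = ((86 - 16)*(-41) - 33069) - 14*108³ = (70*(-41) - 33069) - 14*1259712 = (-2870 - 33069) - 17635968 = -35939 - 17635968 = -17671907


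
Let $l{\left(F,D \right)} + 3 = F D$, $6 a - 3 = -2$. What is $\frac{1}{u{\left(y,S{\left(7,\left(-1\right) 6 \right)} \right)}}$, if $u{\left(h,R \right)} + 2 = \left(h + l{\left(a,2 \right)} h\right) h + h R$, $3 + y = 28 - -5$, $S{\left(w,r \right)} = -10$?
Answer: $- \frac{1}{1802} \approx -0.00055494$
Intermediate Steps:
$y = 30$ ($y = -3 + \left(28 - -5\right) = -3 + \left(28 + 5\right) = -3 + 33 = 30$)
$a = \frac{1}{6}$ ($a = \frac{1}{2} + \frac{1}{6} \left(-2\right) = \frac{1}{2} - \frac{1}{3} = \frac{1}{6} \approx 0.16667$)
$l{\left(F,D \right)} = -3 + D F$ ($l{\left(F,D \right)} = -3 + F D = -3 + D F$)
$u{\left(h,R \right)} = -2 - \frac{5 h^{2}}{3} + R h$ ($u{\left(h,R \right)} = -2 + \left(\left(h + \left(-3 + 2 \cdot \frac{1}{6}\right) h\right) h + h R\right) = -2 + \left(\left(h + \left(-3 + \frac{1}{3}\right) h\right) h + R h\right) = -2 + \left(\left(h - \frac{8 h}{3}\right) h + R h\right) = -2 + \left(- \frac{5 h}{3} h + R h\right) = -2 + \left(- \frac{5 h^{2}}{3} + R h\right) = -2 - \frac{5 h^{2}}{3} + R h$)
$\frac{1}{u{\left(y,S{\left(7,\left(-1\right) 6 \right)} \right)}} = \frac{1}{-2 - \frac{5 \cdot 30^{2}}{3} - 300} = \frac{1}{-2 - 1500 - 300} = \frac{1}{-1802} = - \frac{1}{1802}$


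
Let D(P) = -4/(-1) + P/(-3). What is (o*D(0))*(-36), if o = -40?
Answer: 5760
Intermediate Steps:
D(P) = 4 - P/3 (D(P) = -4*(-1) + P*(-⅓) = 4 - P/3)
(o*D(0))*(-36) = -40*(4 - ⅓*0)*(-36) = -40*(4 + 0)*(-36) = -40*4*(-36) = -160*(-36) = 5760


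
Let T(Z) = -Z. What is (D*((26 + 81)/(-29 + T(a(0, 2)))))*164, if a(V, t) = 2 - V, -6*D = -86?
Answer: -754564/93 ≈ -8113.6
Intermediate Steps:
D = 43/3 (D = -⅙*(-86) = 43/3 ≈ 14.333)
(D*((26 + 81)/(-29 + T(a(0, 2)))))*164 = (43*((26 + 81)/(-29 - (2 - 1*0)))/3)*164 = (43*(107/(-29 - (2 + 0)))/3)*164 = (43*(107/(-29 - 1*2))/3)*164 = (43*(107/(-29 - 2))/3)*164 = (43*(107/(-31))/3)*164 = (43*(107*(-1/31))/3)*164 = ((43/3)*(-107/31))*164 = -4601/93*164 = -754564/93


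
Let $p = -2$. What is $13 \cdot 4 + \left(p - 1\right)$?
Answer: $49$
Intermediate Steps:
$13 \cdot 4 + \left(p - 1\right) = 13 \cdot 4 - 3 = 52 - 3 = 49$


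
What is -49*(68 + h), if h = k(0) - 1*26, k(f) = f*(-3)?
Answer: -2058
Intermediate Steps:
k(f) = -3*f
h = -26 (h = -3*0 - 1*26 = 0 - 26 = -26)
-49*(68 + h) = -49*(68 - 26) = -49*42 = -2058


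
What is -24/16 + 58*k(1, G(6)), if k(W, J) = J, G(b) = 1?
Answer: 113/2 ≈ 56.500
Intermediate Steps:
-24/16 + 58*k(1, G(6)) = -24/16 + 58*1 = -24*1/16 + 58 = -3/2 + 58 = 113/2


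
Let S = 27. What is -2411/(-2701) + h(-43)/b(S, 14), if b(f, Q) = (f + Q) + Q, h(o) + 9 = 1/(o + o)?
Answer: 1862151/2555146 ≈ 0.72878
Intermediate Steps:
h(o) = -9 + 1/(2*o) (h(o) = -9 + 1/(o + o) = -9 + 1/(2*o))
b(f, Q) = f + 2*Q (b(f, Q) = (Q + f) + Q = f + 2*Q)
-2411/(-2701) + h(-43)/b(S, 14) = -2411/(-2701) + (-9 + (½)/(-43))/(27 + 2*14) = -2411*(-1/2701) + (-9 + (½)*(-1/43))/(27 + 28) = 2411/2701 + (-9 - 1/86)/55 = 2411/2701 - 775/86*1/55 = 2411/2701 - 155/946 = 1862151/2555146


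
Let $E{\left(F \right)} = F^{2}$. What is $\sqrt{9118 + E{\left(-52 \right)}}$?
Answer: $\sqrt{11822} \approx 108.73$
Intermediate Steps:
$\sqrt{9118 + E{\left(-52 \right)}} = \sqrt{9118 + \left(-52\right)^{2}} = \sqrt{9118 + 2704} = \sqrt{11822}$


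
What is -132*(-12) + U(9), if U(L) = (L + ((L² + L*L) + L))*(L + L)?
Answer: 4824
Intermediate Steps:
U(L) = 2*L*(2*L + 2*L²) (U(L) = (L + ((L² + L²) + L))*(2*L) = (L + (2*L² + L))*(2*L) = (L + (L + 2*L²))*(2*L) = (2*L + 2*L²)*(2*L) = 2*L*(2*L + 2*L²))
-132*(-12) + U(9) = -132*(-12) + 4*9²*(1 + 9) = 1584 + 4*81*10 = 1584 + 3240 = 4824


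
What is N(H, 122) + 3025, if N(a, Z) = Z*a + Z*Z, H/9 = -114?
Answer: -107263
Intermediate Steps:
H = -1026 (H = 9*(-114) = -1026)
N(a, Z) = Z² + Z*a (N(a, Z) = Z*a + Z² = Z² + Z*a)
N(H, 122) + 3025 = 122*(122 - 1026) + 3025 = 122*(-904) + 3025 = -110288 + 3025 = -107263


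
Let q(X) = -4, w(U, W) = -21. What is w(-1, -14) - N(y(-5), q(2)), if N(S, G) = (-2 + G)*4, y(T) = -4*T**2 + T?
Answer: 3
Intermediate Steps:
y(T) = T - 4*T**2
N(S, G) = -8 + 4*G
w(-1, -14) - N(y(-5), q(2)) = -21 - (-8 + 4*(-4)) = -21 - (-8 - 16) = -21 - 1*(-24) = -21 + 24 = 3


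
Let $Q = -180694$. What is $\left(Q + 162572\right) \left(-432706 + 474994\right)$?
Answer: $-766343136$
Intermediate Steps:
$\left(Q + 162572\right) \left(-432706 + 474994\right) = \left(-180694 + 162572\right) \left(-432706 + 474994\right) = \left(-18122\right) 42288 = -766343136$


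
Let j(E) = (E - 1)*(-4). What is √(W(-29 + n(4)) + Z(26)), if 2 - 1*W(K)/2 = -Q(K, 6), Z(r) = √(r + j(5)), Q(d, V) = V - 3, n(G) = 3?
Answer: √(10 + √10) ≈ 3.6280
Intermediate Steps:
Q(d, V) = -3 + V
j(E) = 4 - 4*E (j(E) = (-1 + E)*(-4) = 4 - 4*E)
Z(r) = √(-16 + r) (Z(r) = √(r + (4 - 4*5)) = √(r + (4 - 20)) = √(r - 16) = √(-16 + r))
W(K) = 10 (W(K) = 4 - (-2)*(-3 + 6) = 4 - (-2)*3 = 4 - 2*(-3) = 4 + 6 = 10)
√(W(-29 + n(4)) + Z(26)) = √(10 + √(-16 + 26)) = √(10 + √10)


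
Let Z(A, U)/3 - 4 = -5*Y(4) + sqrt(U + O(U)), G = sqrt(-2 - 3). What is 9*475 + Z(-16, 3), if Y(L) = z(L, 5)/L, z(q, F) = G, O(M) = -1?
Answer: 4287 + 3*sqrt(2) - 15*I*sqrt(5)/4 ≈ 4291.2 - 8.3853*I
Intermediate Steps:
G = I*sqrt(5) (G = sqrt(-5) = I*sqrt(5) ≈ 2.2361*I)
z(q, F) = I*sqrt(5)
Y(L) = I*sqrt(5)/L (Y(L) = (I*sqrt(5))/L = I*sqrt(5)/L)
Z(A, U) = 12 + 3*sqrt(-1 + U) - 15*I*sqrt(5)/4 (Z(A, U) = 12 + 3*(-5*I*sqrt(5)/4 + sqrt(U - 1)) = 12 + 3*(-5*I*sqrt(5)/4 + sqrt(-1 + U)) = 12 + 3*(sqrt(-1 + U) - 5*I*sqrt(5)/4) = 12 + (3*sqrt(-1 + U) - 15*I*sqrt(5)/4) = 12 + 3*sqrt(-1 + U) - 15*I*sqrt(5)/4)
9*475 + Z(-16, 3) = 9*475 + (12 + 3*sqrt(-1 + 3) - 15*I*sqrt(5)/4) = 4275 + (12 + 3*sqrt(2) - 15*I*sqrt(5)/4) = 4287 + 3*sqrt(2) - 15*I*sqrt(5)/4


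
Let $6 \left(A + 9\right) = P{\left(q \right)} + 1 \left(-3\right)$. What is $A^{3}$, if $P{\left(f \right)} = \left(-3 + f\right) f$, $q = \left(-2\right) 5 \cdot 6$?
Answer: $\frac{1911240521}{8} \approx 2.3891 \cdot 10^{8}$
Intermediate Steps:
$q = -60$ ($q = \left(-10\right) 6 = -60$)
$P{\left(f \right)} = f \left(-3 + f\right)$
$A = \frac{1241}{2}$ ($A = -9 + \frac{- 60 \left(-3 - 60\right) + 1 \left(-3\right)}{6} = -9 + \frac{\left(-60\right) \left(-63\right) - 3}{6} = -9 + \frac{3780 - 3}{6} = -9 + \frac{1}{6} \cdot 3777 = -9 + \frac{1259}{2} = \frac{1241}{2} \approx 620.5$)
$A^{3} = \left(\frac{1241}{2}\right)^{3} = \frac{1911240521}{8}$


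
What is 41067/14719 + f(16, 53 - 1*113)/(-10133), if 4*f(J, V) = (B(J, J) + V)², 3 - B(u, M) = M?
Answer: 1586090093/596590508 ≈ 2.6586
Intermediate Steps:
B(u, M) = 3 - M
f(J, V) = (3 + V - J)²/4 (f(J, V) = ((3 - J) + V)²/4 = (3 + V - J)²/4)
41067/14719 + f(16, 53 - 1*113)/(-10133) = 41067/14719 + ((3 + (53 - 1*113) - 1*16)²/4)/(-10133) = 41067*(1/14719) + ((3 + (53 - 113) - 16)²/4)*(-1/10133) = 41067/14719 + ((3 - 60 - 16)²/4)*(-1/10133) = 41067/14719 + ((¼)*(-73)²)*(-1/10133) = 41067/14719 + ((¼)*5329)*(-1/10133) = 41067/14719 + (5329/4)*(-1/10133) = 41067/14719 - 5329/40532 = 1586090093/596590508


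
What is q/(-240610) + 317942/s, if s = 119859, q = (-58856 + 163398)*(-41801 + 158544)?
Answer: -731374131804917/14419636995 ≈ -50721.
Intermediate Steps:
q = 12204546706 (q = 104542*116743 = 12204546706)
q/(-240610) + 317942/s = 12204546706/(-240610) + 317942/119859 = 12204546706*(-1/240610) + 317942*(1/119859) = -6102273353/120305 + 317942/119859 = -731374131804917/14419636995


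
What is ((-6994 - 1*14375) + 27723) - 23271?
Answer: -16917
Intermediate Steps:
((-6994 - 1*14375) + 27723) - 23271 = ((-6994 - 14375) + 27723) - 23271 = (-21369 + 27723) - 23271 = 6354 - 23271 = -16917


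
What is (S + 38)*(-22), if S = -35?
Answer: -66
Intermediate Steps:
(S + 38)*(-22) = (-35 + 38)*(-22) = 3*(-22) = -66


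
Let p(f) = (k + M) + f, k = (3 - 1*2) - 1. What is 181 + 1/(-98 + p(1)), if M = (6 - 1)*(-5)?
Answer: 22081/122 ≈ 180.99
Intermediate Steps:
M = -25 (M = 5*(-5) = -25)
k = 0 (k = (3 - 2) - 1 = 1 - 1 = 0)
p(f) = -25 + f (p(f) = (0 - 25) + f = -25 + f)
181 + 1/(-98 + p(1)) = 181 + 1/(-98 + (-25 + 1)) = 181 + 1/(-98 - 24) = 181 + 1/(-122) = 181 - 1/122 = 22081/122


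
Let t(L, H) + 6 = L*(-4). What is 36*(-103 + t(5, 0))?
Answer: -4644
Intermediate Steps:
t(L, H) = -6 - 4*L (t(L, H) = -6 + L*(-4) = -6 - 4*L)
36*(-103 + t(5, 0)) = 36*(-103 + (-6 - 4*5)) = 36*(-103 + (-6 - 20)) = 36*(-103 - 26) = 36*(-129) = -4644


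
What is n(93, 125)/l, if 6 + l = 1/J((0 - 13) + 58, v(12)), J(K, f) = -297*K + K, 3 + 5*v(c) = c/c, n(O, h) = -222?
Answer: 2957040/79921 ≈ 37.000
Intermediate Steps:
v(c) = -⅖ (v(c) = -⅗ + (c/c)/5 = -⅗ + (⅕)*1 = -⅗ + ⅕ = -⅖)
J(K, f) = -296*K
l = -79921/13320 (l = -6 + 1/(-296*((0 - 13) + 58)) = -6 + 1/(-296*(-13 + 58)) = -6 + 1/(-296*45) = -6 + 1/(-13320) = -6 - 1/13320 = -79921/13320 ≈ -6.0001)
n(93, 125)/l = -222/(-79921/13320) = -222*(-13320/79921) = 2957040/79921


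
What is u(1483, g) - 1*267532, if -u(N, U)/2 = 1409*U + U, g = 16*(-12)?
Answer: 273908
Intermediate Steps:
g = -192
u(N, U) = -2820*U (u(N, U) = -2*(1409*U + U) = -2820*U)
u(1483, g) - 1*267532 = -2820*(-192) - 1*267532 = 541440 - 267532 = 273908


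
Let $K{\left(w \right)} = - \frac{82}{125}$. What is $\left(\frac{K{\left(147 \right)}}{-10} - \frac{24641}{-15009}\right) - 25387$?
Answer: $- \frac{238129910881}{9380625} \approx -25385.0$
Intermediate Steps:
$K{\left(w \right)} = - \frac{82}{125}$ ($K{\left(w \right)} = \left(-82\right) \frac{1}{125} = - \frac{82}{125}$)
$\left(\frac{K{\left(147 \right)}}{-10} - \frac{24641}{-15009}\right) - 25387 = \left(- \frac{82}{125 \left(-10\right)} - \frac{24641}{-15009}\right) - 25387 = \left(\left(- \frac{82}{125}\right) \left(- \frac{1}{10}\right) - - \frac{24641}{15009}\right) - 25387 = \left(\frac{41}{625} + \frac{24641}{15009}\right) - 25387 = \frac{16015994}{9380625} - 25387 = - \frac{238129910881}{9380625}$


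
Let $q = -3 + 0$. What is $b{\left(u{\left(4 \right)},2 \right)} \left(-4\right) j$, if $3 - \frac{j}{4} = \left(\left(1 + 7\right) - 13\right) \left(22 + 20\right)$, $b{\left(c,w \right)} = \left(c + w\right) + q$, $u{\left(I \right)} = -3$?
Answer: $13632$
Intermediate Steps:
$q = -3$
$b{\left(c,w \right)} = -3 + c + w$ ($b{\left(c,w \right)} = \left(c + w\right) - 3 = -3 + c + w$)
$j = 852$ ($j = 12 - 4 \left(\left(1 + 7\right) - 13\right) \left(22 + 20\right) = 12 - 4 \left(8 - 13\right) 42 = 12 - 4 \left(\left(-5\right) 42\right) = 12 - -840 = 12 + 840 = 852$)
$b{\left(u{\left(4 \right)},2 \right)} \left(-4\right) j = \left(-3 - 3 + 2\right) \left(-4\right) 852 = \left(-4\right) \left(-4\right) 852 = 16 \cdot 852 = 13632$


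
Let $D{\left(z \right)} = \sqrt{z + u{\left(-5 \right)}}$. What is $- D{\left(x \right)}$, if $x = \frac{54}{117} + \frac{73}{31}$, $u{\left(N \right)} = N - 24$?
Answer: $- \frac{2 i \sqrt{1063114}}{403} \approx - 5.117 i$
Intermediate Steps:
$u{\left(N \right)} = -24 + N$ ($u{\left(N \right)} = N - 24 = -24 + N$)
$x = \frac{1135}{403}$ ($x = 54 \cdot \frac{1}{117} + 73 \cdot \frac{1}{31} = \frac{6}{13} + \frac{73}{31} = \frac{1135}{403} \approx 2.8164$)
$D{\left(z \right)} = \sqrt{-29 + z}$ ($D{\left(z \right)} = \sqrt{z - 29} = \sqrt{-29 + z}$)
$- D{\left(x \right)} = - \sqrt{-29 + \frac{1135}{403}} = - \sqrt{- \frac{10552}{403}} = - \frac{2 i \sqrt{1063114}}{403}$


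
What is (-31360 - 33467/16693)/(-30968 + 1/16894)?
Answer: 8844447348618/8733333415963 ≈ 1.0127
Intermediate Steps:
(-31360 - 33467/16693)/(-30968 + 1/16894) = (-31360 - 33467*1/16693)/(-30968 + 1/16894) = (-31360 - 33467/16693)/(-523173391/16894) = -523525947/16693*(-16894/523173391) = 8844447348618/8733333415963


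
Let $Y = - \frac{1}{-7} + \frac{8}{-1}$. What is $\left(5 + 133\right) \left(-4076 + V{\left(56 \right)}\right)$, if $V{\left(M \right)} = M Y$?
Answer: $-623208$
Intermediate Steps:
$Y = - \frac{55}{7}$ ($Y = \left(-1\right) \left(- \frac{1}{7}\right) + 8 \left(-1\right) = \frac{1}{7} - 8 = - \frac{55}{7} \approx -7.8571$)
$V{\left(M \right)} = - \frac{55 M}{7}$ ($V{\left(M \right)} = M \left(- \frac{55}{7}\right) = - \frac{55 M}{7}$)
$\left(5 + 133\right) \left(-4076 + V{\left(56 \right)}\right) = \left(5 + 133\right) \left(-4076 - 440\right) = 138 \left(-4076 - 440\right) = 138 \left(-4516\right) = -623208$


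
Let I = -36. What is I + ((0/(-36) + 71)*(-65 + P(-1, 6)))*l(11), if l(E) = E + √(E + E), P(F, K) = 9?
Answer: -43772 - 3976*√22 ≈ -62421.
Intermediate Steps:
l(E) = E + √2*√E (l(E) = E + √(2*E) = E + √2*√E)
I + ((0/(-36) + 71)*(-65 + P(-1, 6)))*l(11) = -36 + ((0/(-36) + 71)*(-65 + 9))*(11 + √2*√11) = -36 + ((0*(-1/36) + 71)*(-56))*(11 + √22) = -36 + ((0 + 71)*(-56))*(11 + √22) = -36 + (71*(-56))*(11 + √22) = -36 - 3976*(11 + √22) = -36 + (-43736 - 3976*√22) = -43772 - 3976*√22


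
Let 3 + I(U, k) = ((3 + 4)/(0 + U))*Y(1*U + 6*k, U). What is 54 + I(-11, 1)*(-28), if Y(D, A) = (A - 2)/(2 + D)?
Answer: 7102/33 ≈ 215.21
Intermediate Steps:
Y(D, A) = (-2 + A)/(2 + D)
I(U, k) = -3 + 7*(-2 + U)/(U*(2 + U + 6*k)) (I(U, k) = -3 + ((3 + 4)/(0 + U))*((-2 + U)/(2 + (1*U + 6*k))) = -3 + (7/U)*((-2 + U)/(2 + (U + 6*k))) = -3 + (7/U)*((-2 + U)/(2 + U + 6*k)) = -3 + 7*(-2 + U)/(U*(2 + U + 6*k)))
54 + I(-11, 1)*(-28) = 54 + ((-14 - 11 - 3*(-11)² - 18*(-11)*1)/((-11)*(2 - 11 + 6*1)))*(-28) = 54 - (-14 - 11 - 3*121 + 198)/(11*(2 - 11 + 6))*(-28) = 54 - 1/11*(-14 - 11 - 363 + 198)/(-3)*(-28) = 54 - 1/11*(-⅓)*(-190)*(-28) = 54 - 190/33*(-28) = 54 + 5320/33 = 7102/33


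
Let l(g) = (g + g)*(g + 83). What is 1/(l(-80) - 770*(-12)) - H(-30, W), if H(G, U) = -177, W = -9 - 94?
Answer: 1550521/8760 ≈ 177.00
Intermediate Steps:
W = -103
l(g) = 2*g*(83 + g) (l(g) = (2*g)*(83 + g) = 2*g*(83 + g))
1/(l(-80) - 770*(-12)) - H(-30, W) = 1/(2*(-80)*(83 - 80) - 770*(-12)) - 1*(-177) = 1/(2*(-80)*3 + 9240) + 177 = 1/(-480 + 9240) + 177 = 1/8760 + 177 = 1550521/8760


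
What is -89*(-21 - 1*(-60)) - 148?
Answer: -3619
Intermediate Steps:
-89*(-21 - 1*(-60)) - 148 = -89*(-21 + 60) - 148 = -89*39 - 148 = -3471 - 148 = -3619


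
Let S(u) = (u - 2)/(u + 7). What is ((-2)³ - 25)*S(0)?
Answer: 66/7 ≈ 9.4286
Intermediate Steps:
S(u) = (-2 + u)/(7 + u)
((-2)³ - 25)*S(0) = ((-2)³ - 25)*((-2 + 0)/(7 + 0)) = (-8 - 25)*(-2/7) = -33*(-2)/7 = -33*(-2/7) = 66/7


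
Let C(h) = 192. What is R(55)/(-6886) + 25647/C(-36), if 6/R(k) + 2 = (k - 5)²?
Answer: 36763324447/275219648 ≈ 133.58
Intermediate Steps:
R(k) = 6/(-2 + (-5 + k)²) (R(k) = 6/(-2 + (k - 5)²) = 6/(-2 + (-5 + k)²))
R(55)/(-6886) + 25647/C(-36) = (6/(-2 + (-5 + 55)²))/(-6886) + 25647/192 = (6/(-2 + 50²))*(-1/6886) + 25647*(1/192) = (6/(-2 + 2500))*(-1/6886) + 8549/64 = (6/2498)*(-1/6886) + 8549/64 = (6*(1/2498))*(-1/6886) + 8549/64 = (3/1249)*(-1/6886) + 8549/64 = -3/8600614 + 8549/64 = 36763324447/275219648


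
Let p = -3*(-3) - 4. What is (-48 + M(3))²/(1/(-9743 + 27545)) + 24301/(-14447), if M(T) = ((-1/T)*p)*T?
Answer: 722434028345/14447 ≈ 5.0006e+7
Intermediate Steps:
p = 5 (p = 9 - 4 = 5)
M(T) = -5 (M(T) = (-1/T*5)*T = (-5/T)*T = -5)
(-48 + M(3))²/(1/(-9743 + 27545)) + 24301/(-14447) = (-48 - 5)²/(1/(-9743 + 27545)) + 24301/(-14447) = (-53)²/(1/17802) + 24301*(-1/14447) = 2809/(1/17802) - 24301/14447 = 2809*17802 - 24301/14447 = 50005818 - 24301/14447 = 722434028345/14447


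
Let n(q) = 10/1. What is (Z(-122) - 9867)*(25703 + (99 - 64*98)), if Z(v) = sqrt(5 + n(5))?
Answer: -192702510 + 19530*sqrt(15) ≈ -1.9263e+8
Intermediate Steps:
n(q) = 10 (n(q) = 10*1 = 10)
Z(v) = sqrt(15) (Z(v) = sqrt(5 + 10) = sqrt(15))
(Z(-122) - 9867)*(25703 + (99 - 64*98)) = (sqrt(15) - 9867)*(25703 + (99 - 64*98)) = (-9867 + sqrt(15))*(25703 + (99 - 6272)) = (-9867 + sqrt(15))*(25703 - 6173) = (-9867 + sqrt(15))*19530 = -192702510 + 19530*sqrt(15)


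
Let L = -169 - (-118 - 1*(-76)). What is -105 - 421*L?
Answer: 53362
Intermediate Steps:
L = -127 (L = -169 - (-118 + 76) = -169 - 1*(-42) = -169 + 42 = -127)
-105 - 421*L = -105 - 421*(-127) = -105 + 53467 = 53362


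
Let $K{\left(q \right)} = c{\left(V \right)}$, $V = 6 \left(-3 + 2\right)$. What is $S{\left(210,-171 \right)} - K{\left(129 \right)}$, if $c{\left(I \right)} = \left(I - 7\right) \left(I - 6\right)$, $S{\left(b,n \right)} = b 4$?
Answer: $684$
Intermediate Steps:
$S{\left(b,n \right)} = 4 b$
$V = -6$ ($V = 6 \left(-1\right) = -6$)
$c{\left(I \right)} = \left(-7 + I\right) \left(-6 + I\right)$
$K{\left(q \right)} = 156$ ($K{\left(q \right)} = 42 + \left(-6\right)^{2} - -78 = 42 + 36 + 78 = 156$)
$S{\left(210,-171 \right)} - K{\left(129 \right)} = 4 \cdot 210 - 156 = 840 - 156 = 684$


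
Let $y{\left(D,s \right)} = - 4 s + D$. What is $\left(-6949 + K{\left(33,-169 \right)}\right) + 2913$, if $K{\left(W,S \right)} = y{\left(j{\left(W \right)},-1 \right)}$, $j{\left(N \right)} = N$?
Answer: $-3999$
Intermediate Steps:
$y{\left(D,s \right)} = D - 4 s$
$K{\left(W,S \right)} = 4 + W$ ($K{\left(W,S \right)} = W - -4 = W + 4 = 4 + W$)
$\left(-6949 + K{\left(33,-169 \right)}\right) + 2913 = \left(-6949 + \left(4 + 33\right)\right) + 2913 = \left(-6949 + 37\right) + 2913 = -6912 + 2913 = -3999$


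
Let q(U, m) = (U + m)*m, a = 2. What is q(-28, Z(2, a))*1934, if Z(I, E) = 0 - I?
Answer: 116040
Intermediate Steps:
Z(I, E) = -I
q(U, m) = m*(U + m)
q(-28, Z(2, a))*1934 = ((-1*2)*(-28 - 1*2))*1934 = -2*(-28 - 2)*1934 = -2*(-30)*1934 = 60*1934 = 116040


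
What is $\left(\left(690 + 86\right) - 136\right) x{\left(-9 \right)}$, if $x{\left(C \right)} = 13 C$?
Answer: $-74880$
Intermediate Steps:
$\left(\left(690 + 86\right) - 136\right) x{\left(-9 \right)} = \left(\left(690 + 86\right) - 136\right) 13 \left(-9\right) = \left(776 - 136\right) \left(-117\right) = 640 \left(-117\right) = -74880$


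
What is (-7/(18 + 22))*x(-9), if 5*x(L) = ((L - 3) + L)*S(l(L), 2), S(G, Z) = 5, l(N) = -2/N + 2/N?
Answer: 147/40 ≈ 3.6750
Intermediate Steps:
l(N) = 0
x(L) = -3 + 2*L (x(L) = (((L - 3) + L)*5)/5 = (((-3 + L) + L)*5)/5 = ((-3 + 2*L)*5)/5 = (-15 + 10*L)/5 = -3 + 2*L)
(-7/(18 + 22))*x(-9) = (-7/(18 + 22))*(-3 + 2*(-9)) = (-7/40)*(-3 - 18) = -7*1/40*(-21) = -7/40*(-21) = 147/40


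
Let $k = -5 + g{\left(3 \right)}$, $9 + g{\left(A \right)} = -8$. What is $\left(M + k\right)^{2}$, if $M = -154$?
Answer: $30976$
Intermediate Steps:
$g{\left(A \right)} = -17$ ($g{\left(A \right)} = -9 - 8 = -17$)
$k = -22$ ($k = -5 - 17 = -22$)
$\left(M + k\right)^{2} = \left(-154 - 22\right)^{2} = \left(-176\right)^{2} = 30976$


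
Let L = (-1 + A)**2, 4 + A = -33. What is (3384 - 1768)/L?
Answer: 404/361 ≈ 1.1191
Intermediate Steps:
A = -37 (A = -4 - 33 = -37)
L = 1444 (L = (-1 - 37)**2 = (-38)**2 = 1444)
(3384 - 1768)/L = (3384 - 1768)/1444 = 1616*(1/1444) = 404/361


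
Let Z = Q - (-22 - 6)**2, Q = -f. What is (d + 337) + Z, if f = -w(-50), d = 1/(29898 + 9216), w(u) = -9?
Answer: -17835983/39114 ≈ -456.00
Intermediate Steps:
d = 1/39114 ≈ 2.5566e-5
f = 9 (f = -1*(-9) = 9)
Q = -9 (Q = -1*9 = -9)
Z = -793 (Z = -9 - (-22 - 6)**2 = -9 - 1*(-28)**2 = -9 - 1*784 = -9 - 784 = -793)
(d + 337) + Z = (1/39114 + 337) - 793 = 13181419/39114 - 793 = -17835983/39114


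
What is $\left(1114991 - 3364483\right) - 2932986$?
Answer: $-5182478$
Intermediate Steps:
$\left(1114991 - 3364483\right) - 2932986 = -2249492 - 2932986 = -5182478$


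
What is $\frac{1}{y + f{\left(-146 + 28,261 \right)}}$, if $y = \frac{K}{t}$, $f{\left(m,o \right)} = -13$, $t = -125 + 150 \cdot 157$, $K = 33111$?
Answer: $- \frac{23425}{271414} \approx -0.086307$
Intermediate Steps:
$t = 23425$ ($t = -125 + 23550 = 23425$)
$y = \frac{33111}{23425} \approx 1.4135$
$\frac{1}{y + f{\left(-146 + 28,261 \right)}} = \frac{1}{\frac{33111}{23425} - 13} = \frac{1}{- \frac{271414}{23425}} = - \frac{23425}{271414}$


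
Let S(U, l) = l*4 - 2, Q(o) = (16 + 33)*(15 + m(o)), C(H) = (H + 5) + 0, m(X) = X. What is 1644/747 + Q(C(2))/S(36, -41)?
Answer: -1069/249 ≈ -4.2932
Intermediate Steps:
C(H) = 5 + H (C(H) = (5 + H) + 0 = 5 + H)
Q(o) = 735 + 49*o (Q(o) = (16 + 33)*(15 + o) = 49*(15 + o) = 735 + 49*o)
S(U, l) = -2 + 4*l (S(U, l) = 4*l - 2 = -2 + 4*l)
1644/747 + Q(C(2))/S(36, -41) = 1644/747 + (735 + 49*(5 + 2))/(-2 + 4*(-41)) = 1644*(1/747) + (735 + 49*7)/(-2 - 164) = 548/249 + (735 + 343)/(-166) = 548/249 + 1078*(-1/166) = 548/249 - 539/83 = -1069/249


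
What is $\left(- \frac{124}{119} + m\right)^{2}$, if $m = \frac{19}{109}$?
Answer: $\frac{126675025}{168246841} \approx 0.75291$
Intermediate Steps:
$m = \frac{19}{109}$ ($m = 19 \cdot \frac{1}{109} = \frac{19}{109} \approx 0.17431$)
$\left(- \frac{124}{119} + m\right)^{2} = \left(- \frac{124}{119} + \frac{19}{109}\right)^{2} = \left(- \frac{11255}{12971}\right)^{2} = \frac{126675025}{168246841}$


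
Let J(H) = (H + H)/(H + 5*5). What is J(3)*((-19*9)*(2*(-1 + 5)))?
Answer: -2052/7 ≈ -293.14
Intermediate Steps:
J(H) = 2*H/(25 + H) (J(H) = (2*H)/(H + 25) = (2*H)/(25 + H) = 2*H/(25 + H))
J(3)*((-19*9)*(2*(-1 + 5))) = (2*3/(25 + 3))*((-19*9)*(2*(-1 + 5))) = (2*3/28)*(-342*4) = (2*3*(1/28))*(-171*8) = (3/14)*(-1368) = -2052/7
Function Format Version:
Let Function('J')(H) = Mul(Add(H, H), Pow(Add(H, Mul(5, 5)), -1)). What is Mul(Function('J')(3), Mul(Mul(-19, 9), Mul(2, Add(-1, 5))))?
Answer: Rational(-2052, 7) ≈ -293.14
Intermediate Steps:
Function('J')(H) = Mul(2, H, Pow(Add(25, H), -1)) (Function('J')(H) = Mul(Mul(2, H), Pow(Add(H, 25), -1)) = Mul(Mul(2, H), Pow(Add(25, H), -1)) = Mul(2, H, Pow(Add(25, H), -1)))
Mul(Function('J')(3), Mul(Mul(-19, 9), Mul(2, Add(-1, 5)))) = Mul(Mul(2, 3, Pow(Add(25, 3), -1)), Mul(Mul(-19, 9), Mul(2, Add(-1, 5)))) = Mul(Mul(2, 3, Pow(28, -1)), Mul(-171, Mul(2, 4))) = Mul(Mul(2, 3, Rational(1, 28)), Mul(-171, 8)) = Mul(Rational(3, 14), -1368) = Rational(-2052, 7)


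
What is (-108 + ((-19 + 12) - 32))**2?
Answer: 21609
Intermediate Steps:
(-108 + ((-19 + 12) - 32))**2 = (-108 + (-7 - 32))**2 = (-108 - 39)**2 = (-147)**2 = 21609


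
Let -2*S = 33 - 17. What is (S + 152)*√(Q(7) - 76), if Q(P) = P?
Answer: 144*I*√69 ≈ 1196.2*I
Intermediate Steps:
S = -8 (S = -(33 - 17)/2 = -½*16 = -8)
(S + 152)*√(Q(7) - 76) = (-8 + 152)*√(7 - 76) = 144*√(-69) = 144*(I*√69) = 144*I*√69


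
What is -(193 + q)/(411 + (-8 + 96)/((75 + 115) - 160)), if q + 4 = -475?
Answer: 4290/6209 ≈ 0.69093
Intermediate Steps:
q = -479 (q = -4 - 475 = -479)
-(193 + q)/(411 + (-8 + 96)/((75 + 115) - 160)) = -(193 - 479)/(411 + (-8 + 96)/((75 + 115) - 160)) = -(-286)/(411 + 88/(190 - 160)) = -(-286)/(411 + 88/30) = -(-286)/(411 + 88*(1/30)) = -(-286)/(411 + 44/15) = -(-286)/6209/15 = -(-286)*15/6209 = -1*(-4290/6209) = 4290/6209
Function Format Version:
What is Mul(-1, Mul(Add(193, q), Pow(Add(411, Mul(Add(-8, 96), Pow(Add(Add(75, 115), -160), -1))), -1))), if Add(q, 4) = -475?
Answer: Rational(4290, 6209) ≈ 0.69093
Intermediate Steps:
q = -479 (q = Add(-4, -475) = -479)
Mul(-1, Mul(Add(193, q), Pow(Add(411, Mul(Add(-8, 96), Pow(Add(Add(75, 115), -160), -1))), -1))) = Mul(-1, Mul(Add(193, -479), Pow(Add(411, Mul(Add(-8, 96), Pow(Add(Add(75, 115), -160), -1))), -1))) = Mul(-1, Mul(-286, Pow(Add(411, Mul(88, Pow(Add(190, -160), -1))), -1))) = Mul(-1, Mul(-286, Pow(Add(411, Mul(88, Pow(30, -1))), -1))) = Mul(-1, Mul(-286, Pow(Add(411, Mul(88, Rational(1, 30))), -1))) = Mul(-1, Mul(-286, Pow(Add(411, Rational(44, 15)), -1))) = Mul(-1, Mul(-286, Pow(Rational(6209, 15), -1))) = Mul(-1, Mul(-286, Rational(15, 6209))) = Mul(-1, Rational(-4290, 6209)) = Rational(4290, 6209)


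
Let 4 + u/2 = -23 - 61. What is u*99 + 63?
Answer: -17361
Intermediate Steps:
u = -176 (u = -8 + 2*(-23 - 61) = -8 + 2*(-84) = -8 - 168 = -176)
u*99 + 63 = -176*99 + 63 = -17424 + 63 = -17361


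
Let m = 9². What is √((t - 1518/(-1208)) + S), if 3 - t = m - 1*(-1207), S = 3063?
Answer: 13*√960209/302 ≈ 42.181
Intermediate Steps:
m = 81
t = -1285 (t = 3 - (81 - 1*(-1207)) = 3 - (81 + 1207) = 3 - 1*1288 = 3 - 1288 = -1285)
√((t - 1518/(-1208)) + S) = √((-1285 - 1518/(-1208)) + 3063) = √((-1285 - 1518*(-1)/1208) + 3063) = √((-1285 - 1*(-759/604)) + 3063) = √((-1285 + 759/604) + 3063) = √(-775381/604 + 3063) = √(1074671/604) = 13*√960209/302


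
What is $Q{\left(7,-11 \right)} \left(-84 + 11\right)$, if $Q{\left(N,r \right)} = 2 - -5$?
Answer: $-511$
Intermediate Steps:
$Q{\left(N,r \right)} = 7$ ($Q{\left(N,r \right)} = 2 + 5 = 7$)
$Q{\left(7,-11 \right)} \left(-84 + 11\right) = 7 \left(-84 + 11\right) = 7 \left(-73\right) = -511$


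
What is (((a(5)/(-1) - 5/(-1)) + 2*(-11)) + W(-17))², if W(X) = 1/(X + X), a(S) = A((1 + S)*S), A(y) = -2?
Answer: 261121/1156 ≈ 225.88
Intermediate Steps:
a(S) = -2
W(X) = 1/(2*X)
(((a(5)/(-1) - 5/(-1)) + 2*(-11)) + W(-17))² = (((-2/(-1) - 5/(-1)) + 2*(-11)) + (½)/(-17))² = (((-2*(-1) - 5*(-1)) - 22) + (½)*(-1/17))² = (((2 + 5) - 22) - 1/34)² = ((7 - 22) - 1/34)² = (-15 - 1/34)² = (-511/34)² = 261121/1156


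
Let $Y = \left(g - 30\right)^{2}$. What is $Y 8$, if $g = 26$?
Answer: $128$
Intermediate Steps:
$Y = 16$ ($Y = \left(26 - 30\right)^{2} = \left(-4\right)^{2} = 16$)
$Y 8 = 16 \cdot 8 = 128$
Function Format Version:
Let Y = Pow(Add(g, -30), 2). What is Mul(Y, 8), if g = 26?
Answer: 128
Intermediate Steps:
Y = 16 (Y = Pow(Add(26, -30), 2) = Pow(-4, 2) = 16)
Mul(Y, 8) = Mul(16, 8) = 128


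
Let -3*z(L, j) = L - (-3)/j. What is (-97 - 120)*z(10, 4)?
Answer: 9331/12 ≈ 777.58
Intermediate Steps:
z(L, j) = -1/j - L/3 (z(L, j) = -(L - (-3)/j)/3 = -(L + 3/j)/3 = -1/j - L/3)
(-97 - 120)*z(10, 4) = (-97 - 120)*(-1/4 - 1/3*10) = -217*(-1*1/4 - 10/3) = -217*(-1/4 - 10/3) = -217*(-43/12) = 9331/12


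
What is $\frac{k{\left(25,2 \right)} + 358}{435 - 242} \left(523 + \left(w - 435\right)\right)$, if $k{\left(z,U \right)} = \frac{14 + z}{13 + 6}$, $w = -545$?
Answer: $- \frac{3126337}{3667} \approx -852.56$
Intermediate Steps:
$k{\left(z,U \right)} = \frac{14}{19} + \frac{z}{19}$ ($k{\left(z,U \right)} = \frac{14 + z}{19} = \left(14 + z\right) \frac{1}{19} = \frac{14}{19} + \frac{z}{19}$)
$\frac{k{\left(25,2 \right)} + 358}{435 - 242} \left(523 + \left(w - 435\right)\right) = \frac{\left(\frac{14}{19} + \frac{1}{19} \cdot 25\right) + 358}{435 - 242} \left(523 - 980\right) = \frac{\left(\frac{14}{19} + \frac{25}{19}\right) + 358}{193} \left(523 - 980\right) = \left(\frac{39}{19} + 358\right) \frac{1}{193} \left(523 - 980\right) = \frac{6841}{19} \cdot \frac{1}{193} \left(-457\right) = \frac{6841}{3667} \left(-457\right) = - \frac{3126337}{3667}$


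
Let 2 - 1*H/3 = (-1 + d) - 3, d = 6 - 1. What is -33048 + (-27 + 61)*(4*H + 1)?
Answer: -32606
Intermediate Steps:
d = 5
H = 3 (H = 6 - 3*((-1 + 5) - 3) = 6 - 3*(4 - 3) = 6 - 3*1 = 6 - 3 = 3)
-33048 + (-27 + 61)*(4*H + 1) = -33048 + (-27 + 61)*(4*3 + 1) = -33048 + 34*(12 + 1) = -33048 + 34*13 = -33048 + 442 = -32606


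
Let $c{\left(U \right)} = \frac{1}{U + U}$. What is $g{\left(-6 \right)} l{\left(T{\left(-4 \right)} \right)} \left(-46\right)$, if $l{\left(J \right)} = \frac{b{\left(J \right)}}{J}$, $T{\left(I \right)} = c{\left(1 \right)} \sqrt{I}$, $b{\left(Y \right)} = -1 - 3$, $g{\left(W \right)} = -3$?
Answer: $552 i \approx 552.0 i$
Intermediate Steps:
$c{\left(U \right)} = \frac{1}{2 U}$
$b{\left(Y \right)} = -4$
$T{\left(I \right)} = \frac{\sqrt{I}}{2}$ ($T{\left(I \right)} = \frac{1}{2 \cdot 1} \sqrt{I} = \frac{1}{2} \cdot 1 \sqrt{I} = \frac{\sqrt{I}}{2}$)
$l{\left(J \right)} = - \frac{4}{J}$
$g{\left(-6 \right)} l{\left(T{\left(-4 \right)} \right)} \left(-46\right) = - 3 \left(- \frac{4}{\frac{1}{2} \sqrt{-4}}\right) \left(-46\right) = - 3 \left(- \frac{4}{\frac{1}{2} \cdot 2 i}\right) \left(-46\right) = - 3 \left(- \frac{4}{i}\right) \left(-46\right) = - 3 \left(- 4 \left(- i\right)\right) \left(-46\right) = - 3 \cdot 4 i \left(-46\right) = - 12 i \left(-46\right) = 552 i$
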